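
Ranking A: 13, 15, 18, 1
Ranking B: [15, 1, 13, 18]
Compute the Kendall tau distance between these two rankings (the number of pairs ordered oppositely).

3 discordant pairs

Assign each item its position (1..4) in the first ordering, then rewrite the second ordering as that position sequence:
positions: 13→1, 15→2, 18→3, 1→4
second ordering as positions: [2, 4, 1, 3]
Discordant pairs = inversions in this position sequence.
2: 1 → 1
4: 1, 3 → 2
1: 0
3: 0
Total: 1 + 2 + 0 + 0 = 3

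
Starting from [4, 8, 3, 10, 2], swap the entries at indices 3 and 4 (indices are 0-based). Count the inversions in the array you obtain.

Positions 3 and 4 hold 10 and 2; after swapping, the array is [4, 8, 3, 2, 10].
Count, for each position, how many later elements it exceeds:
4 → 3, 2 → 2
8 → 3, 2 → 2
3 → 2 → 1
2 → none → 0
10 → none → 0
Sum: 2 + 2 + 1 + 0 + 0 = 5

5 inversions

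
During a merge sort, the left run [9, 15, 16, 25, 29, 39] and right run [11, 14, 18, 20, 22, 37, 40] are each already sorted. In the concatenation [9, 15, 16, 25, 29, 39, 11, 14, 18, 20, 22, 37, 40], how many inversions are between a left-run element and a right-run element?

For each element r of the right run, count left-run elements greater than r:
r = 11: 15, 16, 25, 29, 39 → 5
r = 14: 15, 16, 25, 29, 39 → 5
r = 18: 25, 29, 39 → 3
r = 20: 25, 29, 39 → 3
r = 22: 25, 29, 39 → 3
r = 37: 39 → 1
r = 40: none → 0
Cross-inversions: 5 + 5 + 3 + 3 + 3 + 1 + 0 = 20

20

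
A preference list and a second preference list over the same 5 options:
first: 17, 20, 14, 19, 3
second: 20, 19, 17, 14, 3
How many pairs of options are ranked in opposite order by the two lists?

Assign each item its position (1..5) in the first ordering, then rewrite the second ordering as that position sequence:
positions: 17→1, 20→2, 14→3, 19→4, 3→5
second ordering as positions: [2, 4, 1, 3, 5]
Discordant pairs = inversions in this position sequence.
2: 1 → 1
4: 1, 3 → 2
1: 0
3: 0
5: 0
Total: 1 + 2 + 0 + 0 + 0 = 3

There are 3 pairs.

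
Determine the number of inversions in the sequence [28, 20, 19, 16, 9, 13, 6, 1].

Element-by-element contributions:
28: 7
20: 6
19: 5
16: 4
9: 2
13: 2
6: 1
1: 0
Sum: 7 + 6 + 5 + 4 + 2 + 2 + 1 + 0 = 27

Inversions: 27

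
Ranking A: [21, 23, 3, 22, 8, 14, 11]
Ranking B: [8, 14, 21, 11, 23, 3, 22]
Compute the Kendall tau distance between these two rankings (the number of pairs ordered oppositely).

11 discordant pairs

Assign each item its position (1..7) in the first ordering, then rewrite the second ordering as that position sequence:
positions: 21→1, 23→2, 3→3, 22→4, 8→5, 14→6, 11→7
second ordering as positions: [5, 6, 1, 7, 2, 3, 4]
Discordant pairs = inversions in this position sequence.
5: 1, 2, 3, 4 → 4
6: 1, 2, 3, 4 → 4
1: 0
7: 2, 3, 4 → 3
2: 0
3: 0
4: 0
Total: 4 + 4 + 0 + 3 + 0 + 0 + 0 = 11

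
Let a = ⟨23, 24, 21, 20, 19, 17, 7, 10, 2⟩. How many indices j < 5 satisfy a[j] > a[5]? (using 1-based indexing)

4 such elements

The element at index 5 is 19.
Elements before it: 23, 24, 21, 20
Those larger than 19: 23, 24, 21, 20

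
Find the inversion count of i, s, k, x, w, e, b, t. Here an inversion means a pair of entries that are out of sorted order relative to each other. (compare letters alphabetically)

Sweep left to right; for each value list the smaller values that follow it:
i → e, b → 2
s → k, e, b → 3
k → e, b → 2
x → w, e, b, t → 4
w → e, b, t → 3
e → b → 1
b → none → 0
t → none → 0
Sum: 2 + 3 + 2 + 4 + 3 + 1 + 0 + 0 = 15

15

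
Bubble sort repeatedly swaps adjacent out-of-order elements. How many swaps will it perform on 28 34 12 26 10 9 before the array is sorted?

Each adjacent swap fixes exactly one inversion, so the minimum swap count equals the number of inversions.
Count inversions — for each element, later elements that are smaller:
28: 12, 26, 10, 9 → 4
34: 12, 26, 10, 9 → 4
12: 10, 9 → 2
26: 10, 9 → 2
10: 9 → 1
9: none → 0
Total inversions: 4 + 4 + 2 + 2 + 1 + 0 = 13

There are 13 adjacent swaps.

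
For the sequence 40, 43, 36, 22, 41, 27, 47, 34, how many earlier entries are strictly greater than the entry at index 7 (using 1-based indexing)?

The element at index 7 is 47.
Elements before it: 40, 43, 36, 22, 41, 27
None of them are larger than 47.

0 such elements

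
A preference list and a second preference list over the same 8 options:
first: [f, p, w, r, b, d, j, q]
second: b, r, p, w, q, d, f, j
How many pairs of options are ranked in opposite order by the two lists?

13

Assign each item its position (1..8) in the first ordering, then rewrite the second ordering as that position sequence:
positions: f→1, p→2, w→3, r→4, b→5, d→6, j→7, q→8
second ordering as positions: [5, 4, 2, 3, 8, 6, 1, 7]
Discordant pairs = inversions in this position sequence.
5: 4, 2, 3, 1 → 4
4: 2, 3, 1 → 3
2: 1 → 1
3: 1 → 1
8: 6, 1, 7 → 3
6: 1 → 1
1: 0
7: 0
Total: 4 + 3 + 1 + 1 + 3 + 1 + 0 + 0 = 13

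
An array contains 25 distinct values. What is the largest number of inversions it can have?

There are 300 inversions.

The maximum occurs when the array is in strictly decreasing order: every one of the C(25, 2) pairs is inverted.
C(25, 2) = 25·24/2 = 300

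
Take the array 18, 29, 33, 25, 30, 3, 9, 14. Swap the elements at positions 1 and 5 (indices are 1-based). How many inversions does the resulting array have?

Positions 1 and 5 hold 18 and 30; after swapping, the array is [30, 29, 33, 25, 18, 3, 9, 14].
Sweep left to right; for each value list the smaller values that follow it:
30: 6
29: 5
33: 5
25: 4
18: 3
3: 0
9: 0
14: 0
Sum: 6 + 5 + 5 + 4 + 3 + 0 + 0 + 0 = 23

Inversions: 23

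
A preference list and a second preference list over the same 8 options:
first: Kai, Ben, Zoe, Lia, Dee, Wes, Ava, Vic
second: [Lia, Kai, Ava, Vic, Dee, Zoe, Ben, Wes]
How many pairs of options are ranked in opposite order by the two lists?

14

Assign each item its position (1..8) in the first ordering, then rewrite the second ordering as that position sequence:
positions: Kai→1, Ben→2, Zoe→3, Lia→4, Dee→5, Wes→6, Ava→7, Vic→8
second ordering as positions: [4, 1, 7, 8, 5, 3, 2, 6]
Discordant pairs = inversions in this position sequence.
4: 1, 3, 2 → 3
1: 0
7: 5, 3, 2, 6 → 4
8: 5, 3, 2, 6 → 4
5: 3, 2 → 2
3: 2 → 1
2: 0
6: 0
Total: 3 + 0 + 4 + 4 + 2 + 1 + 0 + 0 = 14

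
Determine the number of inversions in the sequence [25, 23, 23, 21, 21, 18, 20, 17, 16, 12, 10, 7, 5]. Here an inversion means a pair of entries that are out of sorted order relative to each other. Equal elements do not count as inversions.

Count, for each position, how many later elements it exceeds:
25: 12
23: 10
23: 10
21: 8
21: 8
18: 6
20: 6
17: 5
16: 4
12: 3
10: 2
7: 1
5: 0
Sum: 12 + 10 + 10 + 8 + 8 + 6 + 6 + 5 + 4 + 3 + 2 + 1 + 0 = 75

There are 75 out-of-order pairs.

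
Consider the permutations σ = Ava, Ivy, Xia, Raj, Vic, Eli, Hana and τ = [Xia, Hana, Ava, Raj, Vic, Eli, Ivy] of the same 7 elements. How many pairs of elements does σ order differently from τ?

10

Assign each item its position (1..7) in the first ordering, then rewrite the second ordering as that position sequence:
positions: Ava→1, Ivy→2, Xia→3, Raj→4, Vic→5, Eli→6, Hana→7
second ordering as positions: [3, 7, 1, 4, 5, 6, 2]
Discordant pairs = inversions in this position sequence.
3: 1, 2 → 2
7: 1, 4, 5, 6, 2 → 5
1: 0
4: 2 → 1
5: 2 → 1
6: 2 → 1
2: 0
Total: 2 + 5 + 0 + 1 + 1 + 1 + 0 = 10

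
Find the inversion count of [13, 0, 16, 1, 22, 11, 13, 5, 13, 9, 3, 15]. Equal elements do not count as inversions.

There are 31 inversions.

Sweep left to right; for each value list the smaller values that follow it:
13 → 0, 1, 11, 5, 9, 3 → 6
0 → none → 0
16 → 1, 11, 13, 5, 13, 9, 3, 15 → 8
1 → none → 0
22 → 11, 13, 5, 13, 9, 3, 15 → 7
11 → 5, 9, 3 → 3
13 → 5, 9, 3 → 3
5 → 3 → 1
13 → 9, 3 → 2
9 → 3 → 1
3 → none → 0
15 → none → 0
Sum: 6 + 0 + 8 + 0 + 7 + 3 + 3 + 1 + 2 + 1 + 0 + 0 = 31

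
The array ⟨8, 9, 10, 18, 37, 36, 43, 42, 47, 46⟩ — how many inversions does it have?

Sweep left to right; for each value list the smaller values that follow it:
8: 0
9: 0
10: 0
18: 0
37: 1
36: 0
43: 1
42: 0
47: 1
46: 0
Sum: 0 + 0 + 0 + 0 + 1 + 0 + 1 + 0 + 1 + 0 = 3

3 inversions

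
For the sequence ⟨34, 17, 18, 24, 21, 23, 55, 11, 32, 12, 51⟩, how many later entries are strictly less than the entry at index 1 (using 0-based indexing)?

The element at index 1 is 17.
Elements after it: 18, 24, 21, 23, 55, 11, 32, 12, 51
Those smaller than 17: 11, 12

2 such elements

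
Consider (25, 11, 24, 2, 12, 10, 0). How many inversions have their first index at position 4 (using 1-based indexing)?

The element at index 4 is 2.
Elements after it: 12, 10, 0
Those smaller than 2: 0

1 such element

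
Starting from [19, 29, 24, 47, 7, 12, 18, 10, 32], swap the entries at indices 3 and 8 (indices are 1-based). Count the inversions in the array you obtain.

15

Positions 3 and 8 hold 24 and 10; after swapping, the array is [19, 29, 10, 47, 7, 12, 18, 24, 32].
Count, for each position, how many later elements it exceeds:
19: 4
29: 5
10: 1
47: 5
7: 0
12: 0
18: 0
24: 0
32: 0
Sum: 4 + 5 + 1 + 5 + 0 + 0 + 0 + 0 + 0 = 15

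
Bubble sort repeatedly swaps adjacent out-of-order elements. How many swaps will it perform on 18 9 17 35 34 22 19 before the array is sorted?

8

Minimum adjacent swaps = number of inversions (each swap of adjacent out-of-order elements removes one inversion and no swap can remove more).
Count inversions — for each element, later elements that are smaller:
18: 9, 17 → 2
9: none → 0
17: none → 0
35: 34, 22, 19 → 3
34: 22, 19 → 2
22: 19 → 1
19: none → 0
Total inversions: 2 + 0 + 0 + 3 + 2 + 1 + 0 = 8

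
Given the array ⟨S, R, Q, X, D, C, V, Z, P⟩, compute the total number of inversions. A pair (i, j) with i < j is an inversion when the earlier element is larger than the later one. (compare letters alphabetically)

19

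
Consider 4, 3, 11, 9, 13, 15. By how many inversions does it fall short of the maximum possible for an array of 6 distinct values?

13 inversions short

Maximum inversions for 6 distinct elements is C(6, 2) = 6·5/2 = 15.
Current inversions — for each element, count later smaller elements:
4: 1
3: 0
11: 1
9: 0
13: 0
15: 0
Current total: 1 + 0 + 1 + 0 + 0 + 0 = 2
Shortfall: 15 − 2 = 13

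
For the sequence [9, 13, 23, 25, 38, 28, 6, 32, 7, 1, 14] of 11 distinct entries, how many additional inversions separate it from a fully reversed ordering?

26

Maximum inversions for 11 distinct elements is C(11, 2) = 11·10/2 = 55.
Current inversions — for each element, count later smaller elements:
9: 3
13: 3
23: 4
25: 4
38: 6
28: 4
6: 1
32: 3
7: 1
1: 0
14: 0
Current total: 3 + 3 + 4 + 4 + 6 + 4 + 1 + 3 + 1 + 0 + 0 = 29
Shortfall: 55 − 29 = 26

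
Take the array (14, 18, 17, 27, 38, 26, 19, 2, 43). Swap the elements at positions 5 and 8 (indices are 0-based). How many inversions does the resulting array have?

14

Positions 5 and 8 hold 26 and 43; after swapping, the array is [14, 18, 17, 27, 38, 43, 19, 2, 26].
Element-by-element contributions:
14 → 2 → 1
18 → 17, 2 → 2
17 → 2 → 1
27 → 19, 2, 26 → 3
38 → 19, 2, 26 → 3
43 → 19, 2, 26 → 3
19 → 2 → 1
2 → none → 0
26 → none → 0
Sum: 1 + 2 + 1 + 3 + 3 + 3 + 1 + 0 + 0 = 14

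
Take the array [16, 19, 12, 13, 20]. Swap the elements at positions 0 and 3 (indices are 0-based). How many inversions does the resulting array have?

3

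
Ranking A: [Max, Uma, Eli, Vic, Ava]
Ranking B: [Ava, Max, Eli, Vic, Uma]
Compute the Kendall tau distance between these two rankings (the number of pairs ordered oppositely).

Assign each item its position (1..5) in the first ordering, then rewrite the second ordering as that position sequence:
positions: Max→1, Uma→2, Eli→3, Vic→4, Ava→5
second ordering as positions: [5, 1, 3, 4, 2]
Discordant pairs = inversions in this position sequence.
5: 1, 3, 4, 2 → 4
1: 0
3: 2 → 1
4: 2 → 1
2: 0
Total: 4 + 0 + 1 + 1 + 0 = 6

6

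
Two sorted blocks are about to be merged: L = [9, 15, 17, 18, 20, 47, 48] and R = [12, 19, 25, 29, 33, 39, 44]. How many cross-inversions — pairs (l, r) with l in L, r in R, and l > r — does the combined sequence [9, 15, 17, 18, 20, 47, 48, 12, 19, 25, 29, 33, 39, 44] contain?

19

Count, for every r in R, how many entries of L exceed r:
r = 12: 15, 17, 18, 20, 47, 48 → 6
r = 19: 20, 47, 48 → 3
r = 25: 47, 48 → 2
r = 29: 47, 48 → 2
r = 33: 47, 48 → 2
r = 39: 47, 48 → 2
r = 44: 47, 48 → 2
Cross-inversions: 6 + 3 + 2 + 2 + 2 + 2 + 2 = 19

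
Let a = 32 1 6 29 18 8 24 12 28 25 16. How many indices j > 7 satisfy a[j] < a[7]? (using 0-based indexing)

The element at index 7 is 12.
Elements after it: 28, 25, 16
None of them are smaller than 12.

0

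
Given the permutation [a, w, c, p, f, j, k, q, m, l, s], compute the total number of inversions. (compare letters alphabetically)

17 out-of-order pairs

Count, for each position, how many later elements it exceeds:
a → none → 0
w → c, p, f, j, k, q, m, l, s → 9
c → none → 0
p → f, j, k, m, l → 5
f → none → 0
j → none → 0
k → none → 0
q → m, l → 2
m → l → 1
l → none → 0
s → none → 0
Sum: 0 + 9 + 0 + 5 + 0 + 0 + 0 + 2 + 1 + 0 + 0 = 17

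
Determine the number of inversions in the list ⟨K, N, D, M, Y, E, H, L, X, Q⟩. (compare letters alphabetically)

Count, for each position, how many later elements it exceeds:
K → D, E, H → 3
N → D, M, E, H, L → 5
D → none → 0
M → E, H, L → 3
Y → E, H, L, X, Q → 5
E → none → 0
H → none → 0
L → none → 0
X → Q → 1
Q → none → 0
Sum: 3 + 5 + 0 + 3 + 5 + 0 + 0 + 0 + 1 + 0 = 17

17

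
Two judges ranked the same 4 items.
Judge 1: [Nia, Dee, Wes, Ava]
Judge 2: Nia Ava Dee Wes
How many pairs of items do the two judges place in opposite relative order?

2

Assign each item its position (1..4) in the first ordering, then rewrite the second ordering as that position sequence:
positions: Nia→1, Dee→2, Wes→3, Ava→4
second ordering as positions: [1, 4, 2, 3]
Discordant pairs = inversions in this position sequence.
1: 0
4: 2, 3 → 2
2: 0
3: 0
Total: 0 + 2 + 0 + 0 = 2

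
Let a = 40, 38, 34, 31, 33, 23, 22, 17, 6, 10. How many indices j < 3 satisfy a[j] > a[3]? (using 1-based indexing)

2

The element at index 3 is 34.
Elements before it: 40, 38
Those larger than 34: 40, 38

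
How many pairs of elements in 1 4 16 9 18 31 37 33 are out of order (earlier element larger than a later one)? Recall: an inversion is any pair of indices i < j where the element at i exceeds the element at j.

For each element, count later entries that are smaller:
1 → none → 0
4 → none → 0
16 → 9 → 1
9 → none → 0
18 → none → 0
31 → none → 0
37 → 33 → 1
33 → none → 0
Sum: 0 + 0 + 1 + 0 + 0 + 0 + 1 + 0 = 2

There are 2 inversions.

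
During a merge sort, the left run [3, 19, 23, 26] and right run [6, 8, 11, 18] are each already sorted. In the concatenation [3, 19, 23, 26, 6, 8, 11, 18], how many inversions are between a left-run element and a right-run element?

Take each right-half value and tally the left-half values above it:
r = 6: 19, 23, 26 → 3
r = 8: 19, 23, 26 → 3
r = 11: 19, 23, 26 → 3
r = 18: 19, 23, 26 → 3
Cross-inversions: 3 + 3 + 3 + 3 = 12

Split inversions: 12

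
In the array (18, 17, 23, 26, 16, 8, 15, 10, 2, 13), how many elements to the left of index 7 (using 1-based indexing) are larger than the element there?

5

The element at index 7 is 15.
Elements before it: 18, 17, 23, 26, 16, 8
Those larger than 15: 18, 17, 23, 26, 16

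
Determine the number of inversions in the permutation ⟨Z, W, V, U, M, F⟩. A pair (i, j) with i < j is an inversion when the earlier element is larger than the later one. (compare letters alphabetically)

Element-by-element contributions:
Z → W, V, U, M, F → 5
W → V, U, M, F → 4
V → U, M, F → 3
U → M, F → 2
M → F → 1
F → none → 0
Sum: 5 + 4 + 3 + 2 + 1 + 0 = 15

15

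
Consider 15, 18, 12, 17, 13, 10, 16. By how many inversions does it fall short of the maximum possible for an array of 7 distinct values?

Maximum inversions for 7 distinct elements is C(7, 2) = 7·6/2 = 21.
Current inversions — for each element, count later smaller elements:
15: 3
18: 5
12: 1
17: 3
13: 1
10: 0
16: 0
Current total: 3 + 5 + 1 + 3 + 1 + 0 + 0 = 13
Shortfall: 21 − 13 = 8

8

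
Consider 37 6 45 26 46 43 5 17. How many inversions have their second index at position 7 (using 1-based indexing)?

The element at index 7 is 5.
Elements before it: 37, 6, 45, 26, 46, 43
Those larger than 5: 37, 6, 45, 26, 46, 43

6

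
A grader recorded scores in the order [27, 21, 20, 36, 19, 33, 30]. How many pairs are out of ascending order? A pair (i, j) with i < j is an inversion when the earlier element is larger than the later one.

There are 10 out-of-order pairs.

Sweep left to right; for each value list the smaller values that follow it:
27: 3
21: 2
20: 1
36: 3
19: 0
33: 1
30: 0
Sum: 3 + 2 + 1 + 3 + 0 + 1 + 0 = 10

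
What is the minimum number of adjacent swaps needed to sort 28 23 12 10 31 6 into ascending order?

Each adjacent swap fixes exactly one inversion, so the minimum swap count equals the number of inversions.
Count inversions — for each element, later elements that are smaller:
28: 23, 12, 10, 6 → 4
23: 12, 10, 6 → 3
12: 10, 6 → 2
10: 6 → 1
31: 6 → 1
6: none → 0
Total inversions: 4 + 3 + 2 + 1 + 1 + 0 = 11

There are 11 swaps.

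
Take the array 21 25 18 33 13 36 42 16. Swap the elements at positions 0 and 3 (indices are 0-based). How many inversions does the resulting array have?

Positions 0 and 3 hold 21 and 33; after swapping, the array is [33, 25, 18, 21, 13, 36, 42, 16].
Sweep left to right; for each value list the smaller values that follow it:
33 → 25, 18, 21, 13, 16 → 5
25 → 18, 21, 13, 16 → 4
18 → 13, 16 → 2
21 → 13, 16 → 2
13 → none → 0
36 → 16 → 1
42 → 16 → 1
16 → none → 0
Sum: 5 + 4 + 2 + 2 + 0 + 1 + 1 + 0 = 15

15 inversions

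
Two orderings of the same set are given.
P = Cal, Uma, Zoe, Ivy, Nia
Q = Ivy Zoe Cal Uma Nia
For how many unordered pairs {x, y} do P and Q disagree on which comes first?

Assign each item its position (1..5) in the first ordering, then rewrite the second ordering as that position sequence:
positions: Cal→1, Uma→2, Zoe→3, Ivy→4, Nia→5
second ordering as positions: [4, 3, 1, 2, 5]
Discordant pairs = inversions in this position sequence.
4: 3, 1, 2 → 3
3: 1, 2 → 2
1: 0
2: 0
5: 0
Total: 3 + 2 + 0 + 0 + 0 = 5

Disagreeing pairs: 5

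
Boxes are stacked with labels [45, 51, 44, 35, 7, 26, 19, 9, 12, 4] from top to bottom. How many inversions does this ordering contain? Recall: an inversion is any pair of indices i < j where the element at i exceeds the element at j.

Count, for each position, how many later elements it exceeds:
45: 8
51: 8
44: 7
35: 6
7: 1
26: 4
19: 3
9: 1
12: 1
4: 0
Sum: 8 + 8 + 7 + 6 + 1 + 4 + 3 + 1 + 1 + 0 = 39

There are 39 inversions.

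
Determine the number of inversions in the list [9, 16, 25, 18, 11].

4

For each element, count later entries that are smaller:
9: 0
16: 1
25: 2
18: 1
11: 0
Sum: 0 + 1 + 2 + 1 + 0 = 4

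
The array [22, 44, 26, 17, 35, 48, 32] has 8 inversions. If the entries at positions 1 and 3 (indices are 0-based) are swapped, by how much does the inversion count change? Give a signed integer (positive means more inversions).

-3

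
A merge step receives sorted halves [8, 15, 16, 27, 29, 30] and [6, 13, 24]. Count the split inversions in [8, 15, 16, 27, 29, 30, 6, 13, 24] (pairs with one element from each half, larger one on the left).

Take each right-half value and tally the left-half values above it:
r = 6: 8, 15, 16, 27, 29, 30 → 6
r = 13: 15, 16, 27, 29, 30 → 5
r = 24: 27, 29, 30 → 3
Cross-inversions: 6 + 5 + 3 = 14

There are 14 cross-inversions.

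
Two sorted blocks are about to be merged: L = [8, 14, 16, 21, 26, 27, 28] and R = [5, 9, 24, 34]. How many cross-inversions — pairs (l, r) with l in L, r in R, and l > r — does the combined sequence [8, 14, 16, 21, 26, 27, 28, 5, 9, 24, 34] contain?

16 split inversions

Count, for every r in R, how many entries of L exceed r:
r = 5: 8, 14, 16, 21, 26, 27, 28 → 7
r = 9: 14, 16, 21, 26, 27, 28 → 6
r = 24: 26, 27, 28 → 3
r = 34: none → 0
Cross-inversions: 7 + 6 + 3 + 0 = 16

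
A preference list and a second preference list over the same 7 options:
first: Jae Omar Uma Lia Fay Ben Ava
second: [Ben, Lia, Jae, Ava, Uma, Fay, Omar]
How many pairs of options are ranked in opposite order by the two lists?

13 pairs

Assign each item its position (1..7) in the first ordering, then rewrite the second ordering as that position sequence:
positions: Jae→1, Omar→2, Uma→3, Lia→4, Fay→5, Ben→6, Ava→7
second ordering as positions: [6, 4, 1, 7, 3, 5, 2]
Discordant pairs = inversions in this position sequence.
6: 4, 1, 3, 5, 2 → 5
4: 1, 3, 2 → 3
1: 0
7: 3, 5, 2 → 3
3: 2 → 1
5: 2 → 1
2: 0
Total: 5 + 3 + 0 + 3 + 1 + 1 + 0 = 13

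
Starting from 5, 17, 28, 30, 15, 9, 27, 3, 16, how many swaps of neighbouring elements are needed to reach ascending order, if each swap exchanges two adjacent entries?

Minimum adjacent swaps = number of inversions (each swap of adjacent out-of-order elements removes one inversion and no swap can remove more).
Count inversions — for each element, later elements that are smaller:
5: 3 → 1
17: 15, 9, 3, 16 → 4
28: 15, 9, 27, 3, 16 → 5
30: 15, 9, 27, 3, 16 → 5
15: 9, 3 → 2
9: 3 → 1
27: 3, 16 → 2
3: none → 0
16: none → 0
Total inversions: 1 + 4 + 5 + 5 + 2 + 1 + 2 + 0 + 0 = 20

20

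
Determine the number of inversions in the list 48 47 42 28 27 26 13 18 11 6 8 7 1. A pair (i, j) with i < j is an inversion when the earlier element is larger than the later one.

75

Element-by-element contributions:
48: 12
47: 11
42: 10
28: 9
27: 8
26: 7
13: 5
18: 5
11: 4
6: 1
8: 2
7: 1
1: 0
Sum: 12 + 11 + 10 + 9 + 8 + 7 + 5 + 5 + 4 + 1 + 2 + 1 + 0 = 75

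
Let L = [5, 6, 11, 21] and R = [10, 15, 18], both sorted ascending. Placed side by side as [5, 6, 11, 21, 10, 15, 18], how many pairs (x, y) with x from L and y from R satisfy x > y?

4 split inversions

Take each right-half value and tally the left-half values above it:
r = 10: 11, 21 → 2
r = 15: 21 → 1
r = 18: 21 → 1
Cross-inversions: 2 + 1 + 1 = 4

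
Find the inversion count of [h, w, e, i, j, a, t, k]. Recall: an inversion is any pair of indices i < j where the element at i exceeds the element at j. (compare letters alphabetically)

12

For each element, count later entries that are smaller:
h → e, a → 2
w → e, i, j, a, t, k → 6
e → a → 1
i → a → 1
j → a → 1
a → none → 0
t → k → 1
k → none → 0
Sum: 2 + 6 + 1 + 1 + 1 + 0 + 1 + 0 = 12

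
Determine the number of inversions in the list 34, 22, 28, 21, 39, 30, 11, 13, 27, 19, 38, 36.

For each element, count later entries that are smaller:
34: 8
22: 4
28: 5
21: 3
39: 7
30: 4
11: 0
13: 0
27: 1
19: 0
38: 1
36: 0
Sum: 8 + 4 + 5 + 3 + 7 + 4 + 0 + 0 + 1 + 0 + 1 + 0 = 33

33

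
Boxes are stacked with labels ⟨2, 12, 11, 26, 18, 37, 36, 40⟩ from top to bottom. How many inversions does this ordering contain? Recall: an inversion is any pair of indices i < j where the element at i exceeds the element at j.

Inversions: 3

For each element, count later entries that are smaller:
2: 0
12: 1
11: 0
26: 1
18: 0
37: 1
36: 0
40: 0
Sum: 0 + 1 + 0 + 1 + 0 + 1 + 0 + 0 = 3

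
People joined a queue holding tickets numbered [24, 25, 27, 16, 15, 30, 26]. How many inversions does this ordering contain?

9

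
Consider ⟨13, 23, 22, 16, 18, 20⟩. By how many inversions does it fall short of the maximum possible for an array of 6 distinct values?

Maximum inversions for 6 distinct elements is C(6, 2) = 6·5/2 = 15.
Current inversions — for each element, count later smaller elements:
13: 0
23: 4
22: 3
16: 0
18: 0
20: 0
Current total: 0 + 4 + 3 + 0 + 0 + 0 = 7
Shortfall: 15 − 7 = 8

8 inversions short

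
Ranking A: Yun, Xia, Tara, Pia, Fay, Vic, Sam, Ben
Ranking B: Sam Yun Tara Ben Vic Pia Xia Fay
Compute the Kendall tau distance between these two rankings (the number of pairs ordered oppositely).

15 discordant pairs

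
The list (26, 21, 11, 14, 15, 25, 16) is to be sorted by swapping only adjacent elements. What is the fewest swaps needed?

Minimum adjacent swaps = number of inversions (each swap of adjacent out-of-order elements removes one inversion and no swap can remove more).
Count inversions — for each element, later elements that are smaller:
26: 21, 11, 14, 15, 25, 16 → 6
21: 11, 14, 15, 16 → 4
11: none → 0
14: none → 0
15: none → 0
25: 16 → 1
16: none → 0
Total inversions: 6 + 4 + 0 + 0 + 0 + 1 + 0 = 11

11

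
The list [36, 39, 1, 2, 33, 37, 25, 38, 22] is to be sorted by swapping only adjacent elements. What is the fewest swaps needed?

18

The minimum number of adjacent swaps to sort an array equals its inversion count, since every such swap removes exactly one inversion.
Count inversions — for each element, later elements that are smaller:
36: 1, 2, 33, 25, 22 → 5
39: 1, 2, 33, 37, 25, 38, 22 → 7
1: none → 0
2: none → 0
33: 25, 22 → 2
37: 25, 22 → 2
25: 22 → 1
38: 22 → 1
22: none → 0
Total inversions: 5 + 7 + 0 + 0 + 2 + 2 + 1 + 1 + 0 = 18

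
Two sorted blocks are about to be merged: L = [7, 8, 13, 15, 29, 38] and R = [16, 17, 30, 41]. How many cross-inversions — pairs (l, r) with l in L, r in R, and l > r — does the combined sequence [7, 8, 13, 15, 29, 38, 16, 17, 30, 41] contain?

For each element r of the right run, count left-run elements greater than r:
r = 16: 29, 38 → 2
r = 17: 29, 38 → 2
r = 30: 38 → 1
r = 41: none → 0
Cross-inversions: 2 + 2 + 1 + 0 = 5

5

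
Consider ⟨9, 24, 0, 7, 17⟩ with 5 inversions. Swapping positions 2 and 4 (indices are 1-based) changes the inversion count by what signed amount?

Positions 2 and 4 hold 24 and 7; after swapping, the array is [9, 7, 0, 24, 17].
Element-by-element contributions:
9: 2
7: 1
0: 0
24: 1
17: 0
Sum: 2 + 1 + 0 + 1 + 0 = 4
Change: 4 − 5 = -1

-1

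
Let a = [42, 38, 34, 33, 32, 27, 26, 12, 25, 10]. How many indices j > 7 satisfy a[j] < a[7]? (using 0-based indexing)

The element at index 7 is 12.
Elements after it: 25, 10
Those smaller than 12: 10

1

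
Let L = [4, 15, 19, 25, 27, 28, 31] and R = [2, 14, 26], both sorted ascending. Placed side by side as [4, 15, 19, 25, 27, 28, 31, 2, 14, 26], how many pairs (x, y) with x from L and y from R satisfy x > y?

There are 16 cross-inversions.

For each element r of the right run, count left-run elements greater than r:
r = 2: 4, 15, 19, 25, 27, 28, 31 → 7
r = 14: 15, 19, 25, 27, 28, 31 → 6
r = 26: 27, 28, 31 → 3
Cross-inversions: 7 + 6 + 3 = 16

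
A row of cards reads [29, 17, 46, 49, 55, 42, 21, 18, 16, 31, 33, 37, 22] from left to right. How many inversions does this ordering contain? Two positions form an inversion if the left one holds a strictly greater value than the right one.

Sweep left to right; for each value list the smaller values that follow it:
29 → 17, 21, 18, 16, 22 → 5
17 → 16 → 1
46 → 42, 21, 18, 16, 31, 33, 37, 22 → 8
49 → 42, 21, 18, 16, 31, 33, 37, 22 → 8
55 → 42, 21, 18, 16, 31, 33, 37, 22 → 8
42 → 21, 18, 16, 31, 33, 37, 22 → 7
21 → 18, 16 → 2
18 → 16 → 1
16 → none → 0
31 → 22 → 1
33 → 22 → 1
37 → 22 → 1
22 → none → 0
Sum: 5 + 1 + 8 + 8 + 8 + 7 + 2 + 1 + 0 + 1 + 1 + 1 + 0 = 43

43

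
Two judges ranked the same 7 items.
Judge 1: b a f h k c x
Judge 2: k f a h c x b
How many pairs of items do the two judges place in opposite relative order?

10

Assign each item its position (1..7) in the first ordering, then rewrite the second ordering as that position sequence:
positions: b→1, a→2, f→3, h→4, k→5, c→6, x→7
second ordering as positions: [5, 3, 2, 4, 6, 7, 1]
Discordant pairs = inversions in this position sequence.
5: 3, 2, 4, 1 → 4
3: 2, 1 → 2
2: 1 → 1
4: 1 → 1
6: 1 → 1
7: 1 → 1
1: 0
Total: 4 + 2 + 1 + 1 + 1 + 1 + 0 = 10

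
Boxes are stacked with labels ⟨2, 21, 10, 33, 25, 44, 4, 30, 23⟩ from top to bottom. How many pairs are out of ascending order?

13 inversions

Element-by-element contributions:
2 → none → 0
21 → 10, 4 → 2
10 → 4 → 1
33 → 25, 4, 30, 23 → 4
25 → 4, 23 → 2
44 → 4, 30, 23 → 3
4 → none → 0
30 → 23 → 1
23 → none → 0
Sum: 0 + 2 + 1 + 4 + 2 + 3 + 0 + 1 + 0 = 13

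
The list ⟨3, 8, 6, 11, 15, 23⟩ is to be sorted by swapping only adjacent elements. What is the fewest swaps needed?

Minimum adjacent swaps = number of inversions (each swap of adjacent out-of-order elements removes one inversion and no swap can remove more).
Count inversions — for each element, later elements that are smaller:
3: none → 0
8: 6 → 1
6: none → 0
11: none → 0
15: none → 0
23: none → 0
Total inversions: 0 + 1 + 0 + 0 + 0 + 0 = 1

1 adjacent swap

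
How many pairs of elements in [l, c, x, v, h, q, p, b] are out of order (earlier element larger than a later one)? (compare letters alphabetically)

Out-of-order pairs: 17

For each element, count later entries that are smaller:
l → c, h, b → 3
c → b → 1
x → v, h, q, p, b → 5
v → h, q, p, b → 4
h → b → 1
q → p, b → 2
p → b → 1
b → none → 0
Sum: 3 + 1 + 5 + 4 + 1 + 2 + 1 + 0 = 17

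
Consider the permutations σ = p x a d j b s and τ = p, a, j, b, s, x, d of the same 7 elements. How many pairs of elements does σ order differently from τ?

Discordant pairs: 7

Assign each item its position (1..7) in the first ordering, then rewrite the second ordering as that position sequence:
positions: p→1, x→2, a→3, d→4, j→5, b→6, s→7
second ordering as positions: [1, 3, 5, 6, 7, 2, 4]
Discordant pairs = inversions in this position sequence.
1: 0
3: 2 → 1
5: 2, 4 → 2
6: 2, 4 → 2
7: 2, 4 → 2
2: 0
4: 0
Total: 0 + 1 + 2 + 2 + 2 + 0 + 0 = 7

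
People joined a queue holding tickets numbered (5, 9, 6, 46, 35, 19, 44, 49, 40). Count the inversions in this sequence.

Out-of-order pairs: 8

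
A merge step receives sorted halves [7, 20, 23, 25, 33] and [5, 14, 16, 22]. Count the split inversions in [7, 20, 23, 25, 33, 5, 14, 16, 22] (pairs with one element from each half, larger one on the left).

16

Take each right-half value and tally the left-half values above it:
r = 5: 7, 20, 23, 25, 33 → 5
r = 14: 20, 23, 25, 33 → 4
r = 16: 20, 23, 25, 33 → 4
r = 22: 23, 25, 33 → 3
Cross-inversions: 5 + 4 + 4 + 3 = 16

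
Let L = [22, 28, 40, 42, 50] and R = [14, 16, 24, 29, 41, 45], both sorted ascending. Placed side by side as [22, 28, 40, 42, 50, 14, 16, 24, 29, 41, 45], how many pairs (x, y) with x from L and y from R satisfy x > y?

20

For each element r of the right run, count left-run elements greater than r:
r = 14: 22, 28, 40, 42, 50 → 5
r = 16: 22, 28, 40, 42, 50 → 5
r = 24: 28, 40, 42, 50 → 4
r = 29: 40, 42, 50 → 3
r = 41: 42, 50 → 2
r = 45: 50 → 1
Cross-inversions: 5 + 5 + 4 + 3 + 2 + 1 = 20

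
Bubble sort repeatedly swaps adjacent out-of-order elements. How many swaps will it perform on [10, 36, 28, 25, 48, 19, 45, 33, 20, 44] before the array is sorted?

There are 19 adjacent swaps.

Minimum adjacent swaps = number of inversions (each swap of adjacent out-of-order elements removes one inversion and no swap can remove more).
Count inversions — for each element, later elements that are smaller:
10: none → 0
36: 28, 25, 19, 33, 20 → 5
28: 25, 19, 20 → 3
25: 19, 20 → 2
48: 19, 45, 33, 20, 44 → 5
19: none → 0
45: 33, 20, 44 → 3
33: 20 → 1
20: none → 0
44: none → 0
Total inversions: 0 + 5 + 3 + 2 + 5 + 0 + 3 + 1 + 0 + 0 = 19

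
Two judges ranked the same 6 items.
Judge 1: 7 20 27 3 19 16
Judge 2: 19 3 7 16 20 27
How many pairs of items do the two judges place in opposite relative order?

9

Assign each item its position (1..6) in the first ordering, then rewrite the second ordering as that position sequence:
positions: 7→1, 20→2, 27→3, 3→4, 19→5, 16→6
second ordering as positions: [5, 4, 1, 6, 2, 3]
Discordant pairs = inversions in this position sequence.
5: 4, 1, 2, 3 → 4
4: 1, 2, 3 → 3
1: 0
6: 2, 3 → 2
2: 0
3: 0
Total: 4 + 3 + 0 + 2 + 0 + 0 = 9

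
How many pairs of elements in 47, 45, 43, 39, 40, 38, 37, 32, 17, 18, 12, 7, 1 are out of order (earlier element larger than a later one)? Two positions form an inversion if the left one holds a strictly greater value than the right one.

Count, for each position, how many later elements it exceeds:
47 → 45, 43, 39, 40, 38, 37, 32, 17, 18, 12, 7, 1 → 12
45 → 43, 39, 40, 38, 37, 32, 17, 18, 12, 7, 1 → 11
43 → 39, 40, 38, 37, 32, 17, 18, 12, 7, 1 → 10
39 → 38, 37, 32, 17, 18, 12, 7, 1 → 8
40 → 38, 37, 32, 17, 18, 12, 7, 1 → 8
38 → 37, 32, 17, 18, 12, 7, 1 → 7
37 → 32, 17, 18, 12, 7, 1 → 6
32 → 17, 18, 12, 7, 1 → 5
17 → 12, 7, 1 → 3
18 → 12, 7, 1 → 3
12 → 7, 1 → 2
7 → 1 → 1
1 → none → 0
Sum: 12 + 11 + 10 + 8 + 8 + 7 + 6 + 5 + 3 + 3 + 2 + 1 + 0 = 76

76 out-of-order pairs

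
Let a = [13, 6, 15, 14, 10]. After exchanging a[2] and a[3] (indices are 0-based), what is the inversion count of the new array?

Positions 2 and 3 hold 15 and 14; after swapping, the array is [13, 6, 14, 15, 10].
For each element, count later entries that are smaller:
13 → 6, 10 → 2
6 → none → 0
14 → 10 → 1
15 → 10 → 1
10 → none → 0
Sum: 2 + 0 + 1 + 1 + 0 = 4

4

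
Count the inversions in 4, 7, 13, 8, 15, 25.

1 inversion

Count, for each position, how many later elements it exceeds:
4: 0
7: 0
13: 1
8: 0
15: 0
25: 0
Sum: 0 + 0 + 1 + 0 + 0 + 0 = 1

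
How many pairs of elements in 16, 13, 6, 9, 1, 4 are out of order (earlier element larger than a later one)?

13 inversions

Element-by-element contributions:
16 → 13, 6, 9, 1, 4 → 5
13 → 6, 9, 1, 4 → 4
6 → 1, 4 → 2
9 → 1, 4 → 2
1 → none → 0
4 → none → 0
Sum: 5 + 4 + 2 + 2 + 0 + 0 = 13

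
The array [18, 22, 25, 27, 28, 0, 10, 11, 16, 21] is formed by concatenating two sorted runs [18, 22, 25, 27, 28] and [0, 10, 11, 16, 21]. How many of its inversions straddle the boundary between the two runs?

For each element r of the right run, count left-run elements greater than r:
r = 0: 18, 22, 25, 27, 28 → 5
r = 10: 18, 22, 25, 27, 28 → 5
r = 11: 18, 22, 25, 27, 28 → 5
r = 16: 18, 22, 25, 27, 28 → 5
r = 21: 22, 25, 27, 28 → 4
Cross-inversions: 5 + 5 + 5 + 5 + 4 = 24

There are 24 split inversions.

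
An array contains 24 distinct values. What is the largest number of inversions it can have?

276

A reversed (strictly descending) arrangement makes every pair an inversion, giving C(24, 2) inversions.
C(24, 2) = 24·23/2 = 276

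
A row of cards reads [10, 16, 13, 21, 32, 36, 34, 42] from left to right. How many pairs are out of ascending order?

2 inversions

For each element, count later entries that are smaller:
10 → none → 0
16 → 13 → 1
13 → none → 0
21 → none → 0
32 → none → 0
36 → 34 → 1
34 → none → 0
42 → none → 0
Sum: 0 + 1 + 0 + 0 + 0 + 1 + 0 + 0 = 2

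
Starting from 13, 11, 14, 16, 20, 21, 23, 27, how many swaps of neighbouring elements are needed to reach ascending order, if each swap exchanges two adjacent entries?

Minimum adjacent swaps = number of inversions (each swap of adjacent out-of-order elements removes one inversion and no swap can remove more).
Count inversions — for each element, later elements that are smaller:
13: 11 → 1
11: none → 0
14: none → 0
16: none → 0
20: none → 0
21: none → 0
23: none → 0
27: none → 0
Total inversions: 1 + 0 + 0 + 0 + 0 + 0 + 0 + 0 = 1

Swaps: 1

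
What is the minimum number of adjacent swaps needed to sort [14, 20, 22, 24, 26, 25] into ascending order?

1

Minimum adjacent swaps = number of inversions (each swap of adjacent out-of-order elements removes one inversion and no swap can remove more).
Count inversions — for each element, later elements that are smaller:
14: none → 0
20: none → 0
22: none → 0
24: none → 0
26: 25 → 1
25: none → 0
Total inversions: 0 + 0 + 0 + 0 + 1 + 0 = 1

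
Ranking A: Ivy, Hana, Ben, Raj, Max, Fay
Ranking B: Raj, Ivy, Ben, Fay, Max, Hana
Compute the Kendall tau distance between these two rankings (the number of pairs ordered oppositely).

7 discordant pairs

Assign each item its position (1..6) in the first ordering, then rewrite the second ordering as that position sequence:
positions: Ivy→1, Hana→2, Ben→3, Raj→4, Max→5, Fay→6
second ordering as positions: [4, 1, 3, 6, 5, 2]
Discordant pairs = inversions in this position sequence.
4: 1, 3, 2 → 3
1: 0
3: 2 → 1
6: 5, 2 → 2
5: 2 → 1
2: 0
Total: 3 + 0 + 1 + 2 + 1 + 0 = 7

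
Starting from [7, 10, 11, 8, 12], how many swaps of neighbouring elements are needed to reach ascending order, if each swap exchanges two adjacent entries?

2 adjacent swaps

The minimum number of adjacent swaps to sort an array equals its inversion count, since every such swap removes exactly one inversion.
Count inversions — for each element, later elements that are smaller:
7: none → 0
10: 8 → 1
11: 8 → 1
8: none → 0
12: none → 0
Total inversions: 0 + 1 + 1 + 0 + 0 = 2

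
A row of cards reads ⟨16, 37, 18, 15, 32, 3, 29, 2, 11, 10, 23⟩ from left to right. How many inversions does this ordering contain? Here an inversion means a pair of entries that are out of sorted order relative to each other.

35

Sweep left to right; for each value list the smaller values that follow it:
16 → 15, 3, 2, 11, 10 → 5
37 → 18, 15, 32, 3, 29, 2, 11, 10, 23 → 9
18 → 15, 3, 2, 11, 10 → 5
15 → 3, 2, 11, 10 → 4
32 → 3, 29, 2, 11, 10, 23 → 6
3 → 2 → 1
29 → 2, 11, 10, 23 → 4
2 → none → 0
11 → 10 → 1
10 → none → 0
23 → none → 0
Sum: 5 + 9 + 5 + 4 + 6 + 1 + 4 + 0 + 1 + 0 + 0 = 35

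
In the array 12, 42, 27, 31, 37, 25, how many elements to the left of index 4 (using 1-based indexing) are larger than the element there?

1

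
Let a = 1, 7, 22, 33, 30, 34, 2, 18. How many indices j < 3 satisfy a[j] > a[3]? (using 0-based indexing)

The element at index 3 is 33.
Elements before it: 1, 7, 22
None of them are larger than 33.

0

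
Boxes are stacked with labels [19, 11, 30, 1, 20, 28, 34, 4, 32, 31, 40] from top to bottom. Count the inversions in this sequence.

There are 15 inversions.

For each element, count later entries that are smaller:
19 → 11, 1, 4 → 3
11 → 1, 4 → 2
30 → 1, 20, 28, 4 → 4
1 → none → 0
20 → 4 → 1
28 → 4 → 1
34 → 4, 32, 31 → 3
4 → none → 0
32 → 31 → 1
31 → none → 0
40 → none → 0
Sum: 3 + 2 + 4 + 0 + 1 + 1 + 3 + 0 + 1 + 0 + 0 = 15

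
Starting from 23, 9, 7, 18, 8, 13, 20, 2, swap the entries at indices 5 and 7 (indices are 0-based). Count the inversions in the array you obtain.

Positions 5 and 7 hold 13 and 2; after swapping, the array is [23, 9, 7, 18, 8, 2, 20, 13].
Count, for each position, how many later elements it exceeds:
23 → 9, 7, 18, 8, 2, 20, 13 → 7
9 → 7, 8, 2 → 3
7 → 2 → 1
18 → 8, 2, 13 → 3
8 → 2 → 1
2 → none → 0
20 → 13 → 1
13 → none → 0
Sum: 7 + 3 + 1 + 3 + 1 + 0 + 1 + 0 = 16

16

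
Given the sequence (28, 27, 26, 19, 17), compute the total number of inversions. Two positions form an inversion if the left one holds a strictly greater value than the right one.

There are 10 inversions.

Listing every pair i<j with a[i]>a[j] (using 1-based positions):
(1,2): 28 > 27
(1,3): 28 > 26
(1,4): 28 > 19
(1,5): 28 > 17
(2,3): 27 > 26
(2,4): 27 > 19
(2,5): 27 > 17
(3,4): 26 > 19
(3,5): 26 > 17
(4,5): 19 > 17
That's 10 pairs.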